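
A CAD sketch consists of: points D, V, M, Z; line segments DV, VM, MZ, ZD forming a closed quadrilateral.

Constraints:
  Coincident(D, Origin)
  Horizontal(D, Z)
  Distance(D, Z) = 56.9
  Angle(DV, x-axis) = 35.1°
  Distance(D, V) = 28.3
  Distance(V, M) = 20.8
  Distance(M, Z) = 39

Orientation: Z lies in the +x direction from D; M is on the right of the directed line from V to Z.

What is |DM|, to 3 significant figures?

18.5

D is at the origin; DZ is horizontal with |DZ| = 56.9 and Z in +x, so Z = (56.9, 0). DV runs at 35.1° with |DV| = 28.3, so V = (23.2, 16.3). M is determined by |VM| = 20.8 and |MZ| = 39.0 together: it lies at the intersection of circle(V, 20.8) and circle(Z, 39.0). With |VZ| = 37.5, the foot of the radical line on VZ is 4.21 from V and the perpendicular offset is √(20.8² − 4.21²) = 20.4. Taking the right-of-VZ solution: M = (18.1, -3.90).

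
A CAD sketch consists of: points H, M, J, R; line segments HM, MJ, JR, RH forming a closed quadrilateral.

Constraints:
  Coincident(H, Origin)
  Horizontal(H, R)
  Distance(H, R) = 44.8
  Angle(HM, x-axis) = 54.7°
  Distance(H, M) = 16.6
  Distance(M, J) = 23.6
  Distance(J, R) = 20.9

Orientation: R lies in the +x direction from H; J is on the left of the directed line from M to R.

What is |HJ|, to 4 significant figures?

37.13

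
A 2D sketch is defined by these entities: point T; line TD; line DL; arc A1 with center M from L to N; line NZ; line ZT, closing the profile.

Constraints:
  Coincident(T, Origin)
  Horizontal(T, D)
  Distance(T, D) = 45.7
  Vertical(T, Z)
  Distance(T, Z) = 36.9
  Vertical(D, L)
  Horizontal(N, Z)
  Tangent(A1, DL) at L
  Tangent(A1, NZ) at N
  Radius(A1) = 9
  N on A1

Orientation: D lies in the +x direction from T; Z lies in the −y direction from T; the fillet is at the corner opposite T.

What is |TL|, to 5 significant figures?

53.543

T is at the origin; T and D share the same y with |TD| = 45.7 and D on the +x side, so D = (45.700, 0.0000). TZ is vertical with |TZ| = 36.9 and Z on the −y side, so Z = (0.0000, -36.900). The virtual corner opposite T is at (45.700, -36.900). The tangent condition forces ML to be normal to DL and since A1 is tangent to NZ there, MN ⟂ NZ, with radius 9.0, so the center M sits 9.0 in from both sides at M = (36.700, -27.900). That places the tangent points at L = (45.700, -27.900) on DL and N = (36.700, -36.900) on NZ. Then |TL| = |L − T| = 53.543.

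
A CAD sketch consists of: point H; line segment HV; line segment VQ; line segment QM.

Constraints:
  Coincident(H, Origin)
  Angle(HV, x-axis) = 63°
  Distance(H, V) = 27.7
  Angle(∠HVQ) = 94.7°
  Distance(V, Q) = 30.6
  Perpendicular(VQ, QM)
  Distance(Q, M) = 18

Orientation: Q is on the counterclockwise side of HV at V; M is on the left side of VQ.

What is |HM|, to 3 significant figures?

34.2

H is at the origin; HV runs at 63.0° with length 27.7, so V = 27.7·(cos 63.0°, sin 63.0°) = (12.6, 24.7). ∠HVQ = 94.7°, so VQ runs at 63.0° + (180° − 94.7°) = 148° from the x-axis; with |VQ| = 30.6, Q = V + 30.6·(cos 148°, sin 148°) = (-13.5, 40.8). VQ ⟂ QM; with |QM| = 18.0 on the left of VQ, M = Q + 18.0·(-0.525, -0.851) = (-22.9, 25.4). Then |HM| = |M − H| = 34.2.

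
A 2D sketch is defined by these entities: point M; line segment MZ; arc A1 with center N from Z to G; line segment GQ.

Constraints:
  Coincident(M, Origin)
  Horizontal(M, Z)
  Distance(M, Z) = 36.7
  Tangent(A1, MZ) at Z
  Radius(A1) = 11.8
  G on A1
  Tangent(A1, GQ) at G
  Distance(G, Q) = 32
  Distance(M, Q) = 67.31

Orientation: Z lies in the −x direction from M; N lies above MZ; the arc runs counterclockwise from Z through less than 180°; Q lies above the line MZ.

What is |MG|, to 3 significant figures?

35.4

Checks: |NG| = 11.80 ✓; ∠(NG, GQ) = 90.00° ✓; |GQ| = 32.00 ✓; |MQ| = 67.31 ✓.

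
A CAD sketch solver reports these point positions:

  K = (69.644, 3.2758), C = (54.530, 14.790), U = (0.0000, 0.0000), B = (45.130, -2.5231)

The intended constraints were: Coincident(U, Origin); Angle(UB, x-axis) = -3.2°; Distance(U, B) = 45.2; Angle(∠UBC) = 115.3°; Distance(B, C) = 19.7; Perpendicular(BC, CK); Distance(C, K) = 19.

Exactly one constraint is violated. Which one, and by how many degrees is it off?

Perpendicular(BC, CK) — off by 8.80°.

U = (0.00, 0.00) ✓; UB at -3.200° ✓; |UB| = 45.20 ✓; ∠UBC = 115.3° ✓; |BC| = 19.70 ✓; ∠(BC, CK) = 98.80° ✗; |CK| = 19.00 ✓.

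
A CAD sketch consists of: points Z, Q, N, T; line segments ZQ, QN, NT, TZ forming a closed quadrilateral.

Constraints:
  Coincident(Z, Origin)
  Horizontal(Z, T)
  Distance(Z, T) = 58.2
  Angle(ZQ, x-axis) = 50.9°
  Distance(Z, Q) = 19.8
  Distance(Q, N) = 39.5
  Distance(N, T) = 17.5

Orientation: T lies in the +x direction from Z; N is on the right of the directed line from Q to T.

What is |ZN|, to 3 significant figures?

44.3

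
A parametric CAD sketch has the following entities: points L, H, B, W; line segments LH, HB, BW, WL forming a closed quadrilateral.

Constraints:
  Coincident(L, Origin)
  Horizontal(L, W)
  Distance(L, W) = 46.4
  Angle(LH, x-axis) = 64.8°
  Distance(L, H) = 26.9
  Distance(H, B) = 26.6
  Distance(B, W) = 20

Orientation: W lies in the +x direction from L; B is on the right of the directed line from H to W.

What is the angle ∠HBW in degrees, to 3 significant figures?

132°

Checks: |HB| = 26.60 ✓; |BW| = 20.00 ✓.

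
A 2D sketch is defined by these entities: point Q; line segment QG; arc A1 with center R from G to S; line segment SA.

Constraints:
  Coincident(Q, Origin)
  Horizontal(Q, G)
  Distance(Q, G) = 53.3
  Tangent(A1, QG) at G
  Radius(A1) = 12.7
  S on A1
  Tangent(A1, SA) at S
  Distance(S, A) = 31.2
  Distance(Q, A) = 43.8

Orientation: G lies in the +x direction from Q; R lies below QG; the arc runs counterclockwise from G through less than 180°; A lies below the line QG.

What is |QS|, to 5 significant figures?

42.636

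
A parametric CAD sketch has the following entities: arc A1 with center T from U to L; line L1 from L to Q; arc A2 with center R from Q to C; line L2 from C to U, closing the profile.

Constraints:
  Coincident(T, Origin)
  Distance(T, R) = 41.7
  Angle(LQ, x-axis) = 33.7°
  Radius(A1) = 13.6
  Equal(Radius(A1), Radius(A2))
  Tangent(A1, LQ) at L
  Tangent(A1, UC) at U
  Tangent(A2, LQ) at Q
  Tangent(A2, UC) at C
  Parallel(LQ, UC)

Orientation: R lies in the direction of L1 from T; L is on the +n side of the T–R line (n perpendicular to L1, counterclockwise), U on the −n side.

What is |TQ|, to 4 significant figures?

43.86

Tangency of A1 to both parallel lines with radius 13.6 puts L and U at T ± 13.6·n: L = (-7.546, 11.31), U = (7.546, -11.31). Equal radii place Q and C the same way about R: Q = R + 13.6·n = (27.15, 34.45), C = R − 13.6·n = (42.24, 11.82). Then |TQ| = |Q − T| = 43.86.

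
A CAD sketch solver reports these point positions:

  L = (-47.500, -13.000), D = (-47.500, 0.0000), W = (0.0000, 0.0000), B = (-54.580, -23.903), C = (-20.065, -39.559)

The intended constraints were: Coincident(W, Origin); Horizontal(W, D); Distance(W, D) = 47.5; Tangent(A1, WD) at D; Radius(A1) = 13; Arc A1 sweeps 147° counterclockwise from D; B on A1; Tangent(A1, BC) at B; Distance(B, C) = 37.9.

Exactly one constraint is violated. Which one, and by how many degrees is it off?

Tangent(A1, BC) at B — off by 8.60°.

W = (0.00, 0.00) ✓; W.y = 0.00, D.y = 0.00 ✓; |WD| = 47.50 ✓; ∠(LD, DW) = 90.00° ✓; |LD| = 13.00 ✓; bearing(L→B) − bearing(L→D) = 147.0° ✓; |LB| = 13.00 ✓; ∠(LB, BC) = 81.40° ✗; |BC| = 37.90 ✓.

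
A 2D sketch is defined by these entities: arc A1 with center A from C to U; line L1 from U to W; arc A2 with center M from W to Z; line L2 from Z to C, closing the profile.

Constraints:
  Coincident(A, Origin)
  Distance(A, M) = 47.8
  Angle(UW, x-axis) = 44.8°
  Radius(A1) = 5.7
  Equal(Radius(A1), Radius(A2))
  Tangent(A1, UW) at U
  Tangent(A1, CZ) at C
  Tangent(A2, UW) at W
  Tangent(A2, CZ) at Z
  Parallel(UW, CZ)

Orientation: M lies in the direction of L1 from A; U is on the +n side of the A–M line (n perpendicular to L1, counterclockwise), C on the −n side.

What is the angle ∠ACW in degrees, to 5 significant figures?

76.586°

The slot axis is L1's direction at 44.8°, so u = (cos 44.8°, sin 44.8°) = (0.70957, 0.70463) and n = (−sin 44.8°, cos 44.8°) = (-0.70463, 0.70957). A is at the origin and M lies 47.8 along u from A, so M = 47.8·u = (33.917, 33.682). Tangency of A1 to both parallel lines with radius 5.7 puts U and C at A ± 5.7·n: U = (-4.0164, 4.0446), C = (4.0164, -4.0446). Equal radii place W and Z the same way about M: W = M + 5.7·n = (29.901, 37.726), Z = M − 5.7·n = (37.934, 29.637). Then cos ∠ACW = CA·CW / (|CA||CW|), giving 76.586°.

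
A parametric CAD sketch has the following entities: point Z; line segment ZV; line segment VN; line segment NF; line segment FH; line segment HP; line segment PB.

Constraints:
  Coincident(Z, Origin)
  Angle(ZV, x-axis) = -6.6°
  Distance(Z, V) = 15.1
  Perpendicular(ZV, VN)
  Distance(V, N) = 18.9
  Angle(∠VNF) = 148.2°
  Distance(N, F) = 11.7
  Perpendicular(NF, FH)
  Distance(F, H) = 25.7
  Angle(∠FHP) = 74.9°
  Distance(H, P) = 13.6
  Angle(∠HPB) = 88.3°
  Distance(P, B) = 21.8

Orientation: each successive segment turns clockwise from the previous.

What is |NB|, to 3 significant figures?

5.04

Z is at the origin; ZV runs at -6.6° with length 15.1, so V = (15.0, -1.74). ZV is perpendicular to VN, so VN runs at -96.6°; with |VN| = 18.9, N = (12.8, -20.5). ∠VNF = 148.2° gives NF at -128° from the x-axis; with |NF| = 11.7, F = (5.56, -29.7). NF is perpendicular to FH, so FH runs at 142°; with |FH| = 25.7, H = (-14.6, -13.7). ∠FHP = 74.9° gives HP at 36.5° from the x-axis; with |HP| = 13.6, P = (-3.65, -5.63). ∠HPB = 88.3° gives PB at -55.2° from the x-axis; with |PB| = 21.8, B = (8.79, -23.5). Then |NB| = |B − N| = 5.04.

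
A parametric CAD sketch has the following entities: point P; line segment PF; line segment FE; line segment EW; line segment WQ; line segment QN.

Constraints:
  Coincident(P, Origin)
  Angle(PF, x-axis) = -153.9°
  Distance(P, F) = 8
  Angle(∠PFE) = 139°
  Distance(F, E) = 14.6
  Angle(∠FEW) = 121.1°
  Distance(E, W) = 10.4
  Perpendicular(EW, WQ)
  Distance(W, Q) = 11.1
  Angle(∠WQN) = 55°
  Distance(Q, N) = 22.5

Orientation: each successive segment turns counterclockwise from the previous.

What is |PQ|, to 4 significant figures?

18.99

P is at the origin; PF runs at -153.9° with length 8.0, so F = (-7.184, -3.520). ∠PFE = 139.0° gives FE at -112.9° from the x-axis; with |FE| = 14.6, E = (-12.87, -16.97). ∠FEW = 121.1° gives EW at -54.00° from the x-axis; with |EW| = 10.4, W = (-6.752, -25.38). EW ⟂ WQ, so WQ runs at 36.00°; with |WQ| = 11.1, Q = (2.228, -18.86). Then |PQ| = |Q − P| = 18.99.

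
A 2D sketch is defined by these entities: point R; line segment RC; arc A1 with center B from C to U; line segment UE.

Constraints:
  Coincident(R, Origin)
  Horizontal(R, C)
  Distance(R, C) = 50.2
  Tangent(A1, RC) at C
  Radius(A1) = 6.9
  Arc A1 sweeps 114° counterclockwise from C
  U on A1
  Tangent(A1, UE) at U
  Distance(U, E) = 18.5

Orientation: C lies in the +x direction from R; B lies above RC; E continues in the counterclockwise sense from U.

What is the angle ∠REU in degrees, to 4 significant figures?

85.49°

R is at the origin; RC is horizontal with |RC| = 50.2 and C on the +x side, so C = (50.20, 0.000). Since A1 is tangent to RC there, BC ⟂ RC, so B = C + (0, 6.9) = (50.20, 6.900). On A1, C sits at bearing -90° from B; a 114° counterclockwise sweep puts U at bearing 24°, so U = B + 6.9·(cos 24°, sin 24°) = (56.50, 9.706). The tangent condition forces BU to be normal to UE, so UE runs along (−sin 24°, cos 24°); with |UE| = 18.5, E = (48.98, 26.61). Then cos ∠REU = ER·EU / (|ER||EU|), giving 85.49°.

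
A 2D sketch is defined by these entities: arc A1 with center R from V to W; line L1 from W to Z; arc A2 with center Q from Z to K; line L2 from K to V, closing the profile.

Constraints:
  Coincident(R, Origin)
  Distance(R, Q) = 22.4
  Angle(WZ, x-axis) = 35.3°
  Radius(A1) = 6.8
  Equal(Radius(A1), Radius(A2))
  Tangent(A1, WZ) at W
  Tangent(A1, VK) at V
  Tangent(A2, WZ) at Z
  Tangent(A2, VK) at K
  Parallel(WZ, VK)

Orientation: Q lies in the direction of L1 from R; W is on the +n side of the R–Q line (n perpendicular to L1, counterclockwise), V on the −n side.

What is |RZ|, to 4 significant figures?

23.41

The slot axis is L1's direction at 35.3°, so u = (cos 35.3°, sin 35.3°) = (0.8161, 0.5779) and n = (−sin 35.3°, cos 35.3°) = (-0.5779, 0.8161). R is at the origin and Q lies 22.4 along u from R, so Q = 22.4·u = (18.28, 12.94). Tangency of A1 to both parallel lines with radius 6.8 puts W and V at R ± 6.8·n: W = (-3.929, 5.550), V = (3.929, -5.550). Equal radii place Z and K the same way about Q: Z = Q + 6.8·n = (14.35, 18.49), K = Q − 6.8·n = (22.21, 7.394). Then |RZ| = |Z − R| = 23.41.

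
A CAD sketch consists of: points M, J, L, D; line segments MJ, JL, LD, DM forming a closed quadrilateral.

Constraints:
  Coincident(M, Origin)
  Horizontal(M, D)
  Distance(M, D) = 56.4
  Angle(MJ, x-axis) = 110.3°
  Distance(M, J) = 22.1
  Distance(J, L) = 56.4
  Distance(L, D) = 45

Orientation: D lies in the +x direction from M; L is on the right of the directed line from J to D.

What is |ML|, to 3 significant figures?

34.9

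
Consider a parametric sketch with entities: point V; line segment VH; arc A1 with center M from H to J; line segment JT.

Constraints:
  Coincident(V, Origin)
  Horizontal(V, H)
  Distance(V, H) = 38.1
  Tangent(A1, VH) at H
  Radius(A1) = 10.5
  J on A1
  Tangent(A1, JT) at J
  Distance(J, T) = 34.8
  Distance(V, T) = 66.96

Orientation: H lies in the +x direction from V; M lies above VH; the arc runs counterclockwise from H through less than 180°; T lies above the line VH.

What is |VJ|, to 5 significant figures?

49.654

Checks: ∠(MH, HV) = 90.00° ✓; |MJ| = 10.50 ✓; ∠(MJ, JT) = 90.00° ✓; |JT| = 34.80 ✓; |VT| = 66.96 ✓.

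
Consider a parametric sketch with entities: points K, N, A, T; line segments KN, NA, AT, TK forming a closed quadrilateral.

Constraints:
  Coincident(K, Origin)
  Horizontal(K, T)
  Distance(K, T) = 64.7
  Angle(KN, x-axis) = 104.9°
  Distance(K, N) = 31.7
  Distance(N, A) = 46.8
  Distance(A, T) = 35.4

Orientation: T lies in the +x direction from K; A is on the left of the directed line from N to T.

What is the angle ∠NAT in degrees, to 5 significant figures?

147.75°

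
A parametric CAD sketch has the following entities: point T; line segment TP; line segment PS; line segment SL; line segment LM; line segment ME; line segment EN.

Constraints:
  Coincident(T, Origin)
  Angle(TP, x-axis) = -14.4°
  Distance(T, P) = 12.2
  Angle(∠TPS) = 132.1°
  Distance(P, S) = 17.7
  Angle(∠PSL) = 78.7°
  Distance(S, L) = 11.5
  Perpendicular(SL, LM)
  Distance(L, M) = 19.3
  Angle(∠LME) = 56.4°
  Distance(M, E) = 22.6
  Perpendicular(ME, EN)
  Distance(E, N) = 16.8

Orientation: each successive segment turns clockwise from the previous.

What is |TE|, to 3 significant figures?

27.1

T is at the origin; TP runs at -14.4° with length 12.2, so P = (11.8, -3.03). ∠TPS = 132.1° gives PS at -62.3° from the x-axis; with |PS| = 17.7, S = (20.0, -18.7). ∠PSL = 78.7° gives SL at -164° from the x-axis; with |SL| = 11.5, L = (9.01, -22.0). The perpendicularity gives LM at right angles to SL, so LM runs at 106°; with |LM| = 19.3, M = (3.56, -3.44). ∠LME = 56.4° gives ME at -17.2° from the x-axis; with |ME| = 22.6, E = (25.2, -10.1). Then |TE| = |E − T| = 27.1.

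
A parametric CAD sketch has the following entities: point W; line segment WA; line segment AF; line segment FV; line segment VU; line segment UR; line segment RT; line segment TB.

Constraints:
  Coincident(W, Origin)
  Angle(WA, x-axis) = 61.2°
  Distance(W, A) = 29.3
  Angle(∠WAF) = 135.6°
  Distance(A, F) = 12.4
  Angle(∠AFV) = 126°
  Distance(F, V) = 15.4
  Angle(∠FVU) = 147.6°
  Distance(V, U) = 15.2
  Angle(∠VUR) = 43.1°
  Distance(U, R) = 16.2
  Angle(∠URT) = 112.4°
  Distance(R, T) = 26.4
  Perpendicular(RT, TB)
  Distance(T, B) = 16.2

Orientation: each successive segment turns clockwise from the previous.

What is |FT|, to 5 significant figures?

11.163

W is at the origin; WA runs at 61.2° with length 29.3, so A = (14.115, 25.676). ∠WAF = 135.6° gives AF at 16.800° from the x-axis; with |AF| = 12.4, F = (25.986, 29.260). ∠AFV = 126.0° gives FV at -37.200° from the x-axis; with |FV| = 15.4, V = (38.253, 19.949). ∠FVU = 147.6° gives VU at -69.600° from the x-axis; with |VU| = 15.2, U = (43.551, 5.7023). ∠VUR = 43.1° gives UR at 153.50° from the x-axis; with |UR| = 16.2, R = (29.053, 12.931). ∠URT = 112.4° gives RT at 85.900° from the x-axis; with |RT| = 26.4, T = (30.941, 39.263). Then |FT| = |T − F| = 11.163.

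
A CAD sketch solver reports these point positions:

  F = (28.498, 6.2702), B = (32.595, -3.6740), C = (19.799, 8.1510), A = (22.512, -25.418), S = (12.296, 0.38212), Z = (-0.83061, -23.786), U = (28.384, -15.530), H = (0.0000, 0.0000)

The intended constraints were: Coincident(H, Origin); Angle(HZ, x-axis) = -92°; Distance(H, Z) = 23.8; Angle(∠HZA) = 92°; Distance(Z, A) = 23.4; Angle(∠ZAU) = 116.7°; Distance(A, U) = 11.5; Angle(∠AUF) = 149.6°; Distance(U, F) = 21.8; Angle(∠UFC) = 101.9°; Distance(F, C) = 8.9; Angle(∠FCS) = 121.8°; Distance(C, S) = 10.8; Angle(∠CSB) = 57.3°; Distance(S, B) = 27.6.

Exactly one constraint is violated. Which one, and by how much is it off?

Distance(S, B) = 27.6 — off by 6.90.

H = (0.00, 0.00) ✓; HZ at -92.00° ✓; |HZ| = 23.80 ✓; ∠HZA = 92.00° ✓; |ZA| = 23.40 ✓; ∠ZAU = 116.7° ✓; |AU| = 11.50 ✓; ∠AUF = 149.6° ✓; |UF| = 21.80 ✓; ∠UFC = 101.9° ✓; |FC| = 8.900 ✓; ∠FCS = 121.8° ✓; |CS| = 10.80 ✓; ∠CSB = 57.30° ✓; |SB| = 20.70 ✗.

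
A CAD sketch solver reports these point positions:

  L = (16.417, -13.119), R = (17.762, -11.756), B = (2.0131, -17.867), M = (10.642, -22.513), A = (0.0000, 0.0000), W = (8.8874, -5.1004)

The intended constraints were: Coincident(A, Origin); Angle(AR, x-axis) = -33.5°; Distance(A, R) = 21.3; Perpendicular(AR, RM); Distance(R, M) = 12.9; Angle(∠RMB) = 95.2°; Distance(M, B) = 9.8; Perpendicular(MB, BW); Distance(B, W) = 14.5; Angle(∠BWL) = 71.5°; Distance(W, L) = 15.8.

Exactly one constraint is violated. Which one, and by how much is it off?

Distance(W, L) = 15.8 — off by 4.80.

A = (0.00, 0.00) ✓; AR at -33.50° ✓; |AR| = 21.30 ✓; ∠(AR, RM) = 90.00° ✓; |RM| = 12.90 ✓; ∠RMB = 95.20° ✓; |MB| = 9.800 ✓; ∠(MB, BW) = 90.00° ✓; |BW| = 14.50 ✓; ∠BWL = 71.50° ✓; |WL| = 11.00 ✗.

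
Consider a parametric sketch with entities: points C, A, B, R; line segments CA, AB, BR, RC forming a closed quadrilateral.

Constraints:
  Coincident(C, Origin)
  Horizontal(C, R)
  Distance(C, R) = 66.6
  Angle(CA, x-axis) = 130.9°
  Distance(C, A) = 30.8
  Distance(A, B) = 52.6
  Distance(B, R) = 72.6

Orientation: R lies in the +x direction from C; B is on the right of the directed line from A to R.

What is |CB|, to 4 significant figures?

25.84

Checks: |AB| = 52.60 ✓; |BR| = 72.60 ✓.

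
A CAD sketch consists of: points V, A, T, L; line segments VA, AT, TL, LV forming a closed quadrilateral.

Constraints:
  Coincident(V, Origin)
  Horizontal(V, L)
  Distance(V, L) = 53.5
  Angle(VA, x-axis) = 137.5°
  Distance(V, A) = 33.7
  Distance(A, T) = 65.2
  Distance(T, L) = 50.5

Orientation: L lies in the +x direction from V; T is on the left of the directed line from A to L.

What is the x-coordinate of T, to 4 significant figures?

35.60

V is at the origin; VL is horizontal with |VL| = 53.5 and L in +x, so L = (53.5, 0). VA runs at 137.5° with |VA| = 33.7, so A = (-24.85, 22.77). T is determined by |AT| = 65.2 and |TL| = 50.5 together: it lies at the intersection of circle(A, 65.2) and circle(L, 50.5). With |AL| = 81.59, the foot of the radical line on AL is 51.22 from A and the perpendicular offset is √(65.2² − 51.22²) = 40.35. Taking the left-of-AL solution: T = (35.60, 47.22).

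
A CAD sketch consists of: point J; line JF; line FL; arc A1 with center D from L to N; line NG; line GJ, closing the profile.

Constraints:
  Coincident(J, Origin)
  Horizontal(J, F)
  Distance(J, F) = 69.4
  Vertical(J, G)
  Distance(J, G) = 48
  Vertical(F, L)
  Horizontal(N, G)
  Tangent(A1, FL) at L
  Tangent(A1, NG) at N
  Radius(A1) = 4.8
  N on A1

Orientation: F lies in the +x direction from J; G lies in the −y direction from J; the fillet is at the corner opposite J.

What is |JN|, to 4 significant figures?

80.48

The virtual corner opposite J is at (69.40, -48.00). Since A1 is tangent to FL there, DL ⟂ FL and since A1 is tangent to NG there, DN ⟂ NG, with radius 4.8, so the center D sits 4.8 in from both sides at D = (64.60, -43.20). That places the tangent points at L = (69.40, -43.20) on FL and N = (64.60, -48.00) on NG. Then |JN| = |N − J| = 80.48.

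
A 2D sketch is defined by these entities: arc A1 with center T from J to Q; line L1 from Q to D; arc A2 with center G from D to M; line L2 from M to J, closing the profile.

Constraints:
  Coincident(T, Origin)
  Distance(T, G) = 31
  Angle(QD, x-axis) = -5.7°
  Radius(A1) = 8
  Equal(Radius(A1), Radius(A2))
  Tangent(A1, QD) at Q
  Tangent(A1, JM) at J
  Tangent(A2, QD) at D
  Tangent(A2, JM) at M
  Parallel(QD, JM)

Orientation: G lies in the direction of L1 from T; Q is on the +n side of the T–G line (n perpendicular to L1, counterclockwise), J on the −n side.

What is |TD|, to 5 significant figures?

32.016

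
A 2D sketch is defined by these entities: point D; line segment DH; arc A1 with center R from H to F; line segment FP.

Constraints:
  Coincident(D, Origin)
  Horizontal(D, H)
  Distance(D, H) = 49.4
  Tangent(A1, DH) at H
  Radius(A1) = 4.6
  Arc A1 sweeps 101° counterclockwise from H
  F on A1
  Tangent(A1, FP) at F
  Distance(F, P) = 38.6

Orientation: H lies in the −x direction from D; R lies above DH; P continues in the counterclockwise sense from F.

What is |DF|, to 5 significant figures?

45.218

D is at the origin; DH is horizontal with |DH| = 49.4 and H on the −x side, so H = (-49.400, 0.0000). Since A1 is tangent to DH there, RH ⟂ DH, so R = H + (0, 4.6) = (-49.400, 4.6000). On A1, H sits at bearing -90° from R; a 101° counterclockwise sweep puts F at bearing 11°, so F = R + 4.6·(cos 11°, sin 11°) = (-44.885, 5.4777). Then |DF| = |F − D| = 45.218.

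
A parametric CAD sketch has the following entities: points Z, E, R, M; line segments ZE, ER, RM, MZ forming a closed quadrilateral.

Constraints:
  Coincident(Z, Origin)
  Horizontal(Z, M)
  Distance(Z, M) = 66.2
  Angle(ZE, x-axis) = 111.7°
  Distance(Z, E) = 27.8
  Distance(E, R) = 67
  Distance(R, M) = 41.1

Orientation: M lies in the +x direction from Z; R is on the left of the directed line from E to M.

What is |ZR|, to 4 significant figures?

68.02

Checks: |ER| = 67.00 ✓; |RM| = 41.10 ✓.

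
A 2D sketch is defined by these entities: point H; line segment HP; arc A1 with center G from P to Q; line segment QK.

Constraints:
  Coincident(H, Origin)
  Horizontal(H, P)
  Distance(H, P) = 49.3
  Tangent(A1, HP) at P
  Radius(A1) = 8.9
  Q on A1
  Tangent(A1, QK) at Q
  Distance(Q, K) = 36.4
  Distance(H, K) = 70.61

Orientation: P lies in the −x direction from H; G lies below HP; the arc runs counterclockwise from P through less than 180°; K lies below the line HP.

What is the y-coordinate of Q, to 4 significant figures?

-10.04

Checks: |GQ| = 8.900 ✓; ∠(GQ, QK) = 90.00° ✓; |QK| = 36.40 ✓; |HK| = 70.61 ✓.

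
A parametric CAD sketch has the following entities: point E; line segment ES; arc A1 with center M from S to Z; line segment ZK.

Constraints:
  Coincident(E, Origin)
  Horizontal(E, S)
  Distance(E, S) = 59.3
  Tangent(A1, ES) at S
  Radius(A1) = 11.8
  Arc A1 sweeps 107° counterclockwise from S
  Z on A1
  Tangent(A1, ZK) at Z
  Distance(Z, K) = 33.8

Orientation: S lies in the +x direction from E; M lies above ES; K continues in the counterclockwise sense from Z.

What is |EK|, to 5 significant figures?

77.123

E is at the origin; ES is horizontal with |ES| = 59.3 and S on the +x side, so S = (59.300, 0.0000). A1 meets ES tangentially, so MS is at right angles to ES, so M = S + (0, 11.8) = (59.300, 11.800). On A1, S sits at bearing -90° from M; a 107° counterclockwise sweep puts Z at bearing 17°, so Z = M + 11.8·(cos 17°, sin 17°) = (70.584, 15.250). Tangency of A1 to ZK means the radius MZ is perpendicular to ZK, so ZK runs along (−sin 17°, cos 17°); with |ZK| = 33.8, K = (60.702, 47.573). Then |EK| = |K − E| = 77.123.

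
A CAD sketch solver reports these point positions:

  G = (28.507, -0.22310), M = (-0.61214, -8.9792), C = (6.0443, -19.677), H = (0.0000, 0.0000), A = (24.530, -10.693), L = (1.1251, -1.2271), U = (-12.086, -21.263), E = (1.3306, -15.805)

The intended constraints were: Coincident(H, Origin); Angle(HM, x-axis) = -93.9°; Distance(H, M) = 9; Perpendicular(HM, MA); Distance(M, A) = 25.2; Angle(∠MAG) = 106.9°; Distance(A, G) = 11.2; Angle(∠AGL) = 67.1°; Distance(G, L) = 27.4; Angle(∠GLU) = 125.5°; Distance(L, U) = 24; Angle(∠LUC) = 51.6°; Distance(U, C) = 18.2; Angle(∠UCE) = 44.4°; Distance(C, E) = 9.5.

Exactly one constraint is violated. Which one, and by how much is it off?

Distance(C, E) = 9.5 — off by 3.40.

H = (0.00, 0.00) ✓; HM at -93.90° ✓; |HM| = 9.000 ✓; ∠(HM, MA) = 90.00° ✓; |MA| = 25.20 ✓; ∠MAG = 106.9° ✓; |AG| = 11.20 ✓; ∠AGL = 67.10° ✓; |GL| = 27.40 ✓; ∠GLU = 125.5° ✓; |LU| = 24.00 ✓; ∠LUC = 51.60° ✓; |UC| = 18.20 ✓; ∠UCE = 44.40° ✓; |CE| = 6.100 ✗.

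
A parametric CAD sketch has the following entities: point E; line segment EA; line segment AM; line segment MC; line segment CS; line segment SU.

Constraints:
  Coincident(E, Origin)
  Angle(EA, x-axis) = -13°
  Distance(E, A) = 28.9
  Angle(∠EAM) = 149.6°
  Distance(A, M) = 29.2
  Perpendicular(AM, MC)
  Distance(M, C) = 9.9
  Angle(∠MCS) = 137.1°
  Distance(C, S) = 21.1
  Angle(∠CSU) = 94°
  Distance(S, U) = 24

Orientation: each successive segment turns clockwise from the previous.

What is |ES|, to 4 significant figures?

41.19

E is at the origin; EA runs at -13.0° with length 28.9, so A = (28.16, -6.501). ∠EAM = 149.6° gives AM at -43.40° from the x-axis; with |AM| = 29.2, M = (49.38, -26.56). AM is perpendicular to MC, so MC runs at -133.4°; with |MC| = 9.9, C = (42.57, -33.76). ∠MCS = 137.1° gives CS at -176.3° from the x-axis; with |CS| = 21.1, S = (21.52, -35.12). Then |ES| = |S − E| = 41.19.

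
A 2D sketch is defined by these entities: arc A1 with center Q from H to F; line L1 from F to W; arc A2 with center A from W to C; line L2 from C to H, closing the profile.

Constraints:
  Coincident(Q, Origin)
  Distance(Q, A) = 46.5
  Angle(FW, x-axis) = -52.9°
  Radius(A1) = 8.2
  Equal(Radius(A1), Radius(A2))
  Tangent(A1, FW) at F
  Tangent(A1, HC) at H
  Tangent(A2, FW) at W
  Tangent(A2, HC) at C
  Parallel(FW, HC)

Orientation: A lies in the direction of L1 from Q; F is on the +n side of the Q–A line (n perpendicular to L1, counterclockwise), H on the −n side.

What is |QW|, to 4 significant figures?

47.22

The slot axis is L1's direction at -52.9°, so u = (cos -52.9°, sin -52.9°) = (0.6032, -0.7976) and n = (−sin -52.9°, cos -52.9°) = (0.7976, 0.6032). Q is at the origin and A lies 46.5 along u from Q, so A = 46.5·u = (28.05, -37.09). Tangency of A1 to both parallel lines with radius 8.2 puts F and H at Q ± 8.2·n: F = (6.540, 4.946), H = (-6.540, -4.946). Equal radii place W and C the same way about A: W = A + 8.2·n = (34.59, -32.14), C = A − 8.2·n = (21.51, -42.03). Then |QW| = |W − Q| = 47.22.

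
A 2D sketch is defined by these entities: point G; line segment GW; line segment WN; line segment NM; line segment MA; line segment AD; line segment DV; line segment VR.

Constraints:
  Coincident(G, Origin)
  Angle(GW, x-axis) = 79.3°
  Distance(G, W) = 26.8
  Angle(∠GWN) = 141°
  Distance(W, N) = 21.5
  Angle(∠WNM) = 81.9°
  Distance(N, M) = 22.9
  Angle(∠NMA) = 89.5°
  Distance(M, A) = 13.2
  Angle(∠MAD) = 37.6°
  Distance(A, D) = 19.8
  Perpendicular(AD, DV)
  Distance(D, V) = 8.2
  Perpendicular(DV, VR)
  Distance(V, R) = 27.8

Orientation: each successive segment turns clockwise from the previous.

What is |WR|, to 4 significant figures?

31.82

G is at the origin; GW runs at 79.3° with length 26.8, so W = (4.976, 26.33). ∠GWN = 141.0° gives WN at 40.30° from the x-axis; with |WN| = 21.5, N = (21.37, 40.24). ∠WNM = 81.9° gives NM at -57.80° from the x-axis; with |NM| = 22.9, M = (33.58, 20.86). ∠NMA = 89.5° gives MA at -148.3° from the x-axis; with |MA| = 13.2, A = (22.35, 13.93). ∠MAD = 37.6° gives AD at 69.30° from the x-axis; with |AD| = 19.8, D = (29.34, 32.45). The perpendicularity gives DV at right angles to AD, so DV runs at -20.70°; with |DV| = 8.2, V = (37.01, 29.55). The perpendicularity gives VR at right angles to DV, so VR runs at -110.7°; with |VR| = 27.8, R = (27.19, 3.544). Then |WR| = |R − W| = 31.82.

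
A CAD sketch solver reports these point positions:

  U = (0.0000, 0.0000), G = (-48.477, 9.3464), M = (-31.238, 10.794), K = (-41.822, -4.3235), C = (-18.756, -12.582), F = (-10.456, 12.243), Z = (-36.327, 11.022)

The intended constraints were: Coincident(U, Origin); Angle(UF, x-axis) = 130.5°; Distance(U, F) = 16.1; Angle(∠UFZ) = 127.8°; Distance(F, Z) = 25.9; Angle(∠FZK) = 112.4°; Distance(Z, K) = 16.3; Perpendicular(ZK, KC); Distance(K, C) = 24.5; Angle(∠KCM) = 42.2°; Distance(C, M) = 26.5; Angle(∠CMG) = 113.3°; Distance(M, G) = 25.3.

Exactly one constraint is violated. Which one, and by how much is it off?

Distance(M, G) = 25.3 — off by 8.00.

U = (0.00, 0.00) ✓; UF at 130.5° ✓; |UF| = 16.10 ✓; ∠UFZ = 127.8° ✓; |FZ| = 25.90 ✓; ∠FZK = 112.4° ✓; |ZK| = 16.30 ✓; ∠(ZK, KC) = 90.00° ✓; |KC| = 24.50 ✓; ∠KCM = 42.20° ✓; |CM| = 26.50 ✓; ∠CMG = 113.3° ✓; |MG| = 17.30 ✗.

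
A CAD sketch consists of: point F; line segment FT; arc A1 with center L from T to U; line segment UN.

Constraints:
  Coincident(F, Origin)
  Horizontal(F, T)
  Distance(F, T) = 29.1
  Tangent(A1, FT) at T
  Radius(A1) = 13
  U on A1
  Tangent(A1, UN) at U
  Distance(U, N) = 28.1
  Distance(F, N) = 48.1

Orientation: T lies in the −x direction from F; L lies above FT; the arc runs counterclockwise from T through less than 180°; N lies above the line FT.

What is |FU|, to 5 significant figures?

22.444

Checks: |LU| = 13.00 ✓; ∠(LU, UN) = 90.00° ✓; |UN| = 28.10 ✓; |FN| = 48.10 ✓.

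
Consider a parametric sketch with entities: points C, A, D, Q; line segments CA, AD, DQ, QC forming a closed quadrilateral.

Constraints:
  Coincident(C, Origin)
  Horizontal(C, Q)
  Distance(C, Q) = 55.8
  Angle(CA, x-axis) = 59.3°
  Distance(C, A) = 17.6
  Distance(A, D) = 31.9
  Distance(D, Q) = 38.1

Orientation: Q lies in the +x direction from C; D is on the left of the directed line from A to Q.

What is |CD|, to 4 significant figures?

48.30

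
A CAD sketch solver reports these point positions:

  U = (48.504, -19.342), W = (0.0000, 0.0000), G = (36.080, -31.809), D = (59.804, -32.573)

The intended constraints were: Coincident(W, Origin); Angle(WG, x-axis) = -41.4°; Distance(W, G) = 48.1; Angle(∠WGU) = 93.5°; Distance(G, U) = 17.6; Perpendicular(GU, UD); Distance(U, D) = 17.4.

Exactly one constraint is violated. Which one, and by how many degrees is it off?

Perpendicular(GU, UD) — off by 4.60°.

W = (0.00, 0.00) ✓; WG at -41.40° ✓; |WG| = 48.10 ✓; ∠WGU = 93.50° ✓; |GU| = 17.60 ✓; ∠(GU, UD) = 94.60° ✗; |UD| = 17.40 ✓.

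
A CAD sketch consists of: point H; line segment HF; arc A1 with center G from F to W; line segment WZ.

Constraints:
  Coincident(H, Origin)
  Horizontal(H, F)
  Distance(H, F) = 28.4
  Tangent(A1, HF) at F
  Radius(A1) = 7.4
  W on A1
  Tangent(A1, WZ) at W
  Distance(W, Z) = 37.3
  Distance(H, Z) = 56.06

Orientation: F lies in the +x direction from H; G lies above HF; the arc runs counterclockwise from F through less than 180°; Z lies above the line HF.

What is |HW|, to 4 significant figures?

36.64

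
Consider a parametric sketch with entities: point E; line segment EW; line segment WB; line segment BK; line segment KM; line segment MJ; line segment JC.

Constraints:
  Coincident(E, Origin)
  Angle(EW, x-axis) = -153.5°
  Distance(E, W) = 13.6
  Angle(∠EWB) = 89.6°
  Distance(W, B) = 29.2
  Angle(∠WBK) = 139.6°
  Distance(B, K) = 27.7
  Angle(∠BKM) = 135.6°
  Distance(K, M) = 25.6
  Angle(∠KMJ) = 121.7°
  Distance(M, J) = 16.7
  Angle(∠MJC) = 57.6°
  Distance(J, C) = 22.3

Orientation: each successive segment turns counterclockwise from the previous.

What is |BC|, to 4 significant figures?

32.33

E is at the origin; EW runs at -153.5° with length 13.6, so W = (-12.17, -6.068). ∠EWB = 89.6° gives WB at -63.10° from the x-axis; with |WB| = 29.2, B = (1.040, -32.11). ∠WBK = 139.6° gives BK at -22.70° from the x-axis; with |BK| = 27.7, K = (26.59, -42.80). ∠BKM = 135.6° gives KM at 21.70° from the x-axis; with |KM| = 25.6, M = (50.38, -33.33). ∠KMJ = 121.7° gives MJ at 80.00° from the x-axis; with |MJ| = 16.7, J = (53.28, -16.89). ∠MJC = 57.6° gives JC at -157.6° from the x-axis; with |JC| = 22.3, C = (32.66, -25.38). Then |BC| = |C − B| = 32.33.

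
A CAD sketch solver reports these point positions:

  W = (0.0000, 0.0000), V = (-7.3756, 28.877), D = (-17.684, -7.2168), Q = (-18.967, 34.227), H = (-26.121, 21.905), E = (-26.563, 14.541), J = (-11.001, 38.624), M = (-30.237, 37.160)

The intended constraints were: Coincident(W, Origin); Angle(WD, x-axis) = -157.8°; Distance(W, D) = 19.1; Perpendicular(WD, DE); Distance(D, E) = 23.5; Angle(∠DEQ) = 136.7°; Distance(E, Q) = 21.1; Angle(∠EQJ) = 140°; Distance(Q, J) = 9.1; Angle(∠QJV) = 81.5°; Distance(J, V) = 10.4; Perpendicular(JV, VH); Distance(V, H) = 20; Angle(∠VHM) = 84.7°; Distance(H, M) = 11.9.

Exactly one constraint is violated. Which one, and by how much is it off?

Distance(H, M) = 11.9 — off by 3.90.

W = (0.00, 0.00) ✓; WD at -157.8° ✓; |WD| = 19.10 ✓; ∠(WD, DE) = 90.00° ✓; |DE| = 23.50 ✓; ∠DEQ = 136.7° ✓; |EQ| = 21.10 ✓; ∠EQJ = 140.0° ✓; |QJ| = 9.099 ✓; ∠QJV = 81.51° ✓; |JV| = 10.40 ✓; ∠(JV, VH) = 90.00° ✓; |VH| = 20.00 ✓; ∠VHM = 84.70° ✓; |HM| = 15.80 ✗.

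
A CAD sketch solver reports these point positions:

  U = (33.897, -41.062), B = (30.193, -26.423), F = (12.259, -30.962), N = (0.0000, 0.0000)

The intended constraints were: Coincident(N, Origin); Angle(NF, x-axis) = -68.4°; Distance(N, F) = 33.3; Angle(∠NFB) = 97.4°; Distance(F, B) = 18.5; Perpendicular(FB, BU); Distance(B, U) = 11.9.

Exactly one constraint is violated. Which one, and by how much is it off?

Distance(B, U) = 11.9 — off by 3.20.

N = (0.00, 0.00) ✓; NF at -68.40° ✓; |NF| = 33.30 ✓; ∠NFB = 97.40° ✓; |FB| = 18.50 ✓; ∠(FB, BU) = 90.00° ✓; |BU| = 15.10 ✗.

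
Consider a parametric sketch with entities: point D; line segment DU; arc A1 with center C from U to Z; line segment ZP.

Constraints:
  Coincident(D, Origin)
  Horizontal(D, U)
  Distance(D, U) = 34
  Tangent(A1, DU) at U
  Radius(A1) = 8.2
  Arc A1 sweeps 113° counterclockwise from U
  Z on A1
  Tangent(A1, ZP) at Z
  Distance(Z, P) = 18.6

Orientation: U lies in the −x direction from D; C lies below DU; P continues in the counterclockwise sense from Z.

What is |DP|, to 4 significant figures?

44.60

D is at the origin; DU is horizontal with |DU| = 34.0 and U on the −x side, so U = (-34.00, 0.000). The tangent condition forces CU to be normal to DU, so C = U + (0, -8.2) = (-34.00, -8.200). On A1, U sits at bearing 90° from C; a 113° counterclockwise sweep puts Z at bearing 203°, so Z = C + 8.2·(cos 203°, sin 203°) = (-41.55, -11.40). Tangency of A1 to ZP means the radius CZ is perpendicular to ZP, so ZP runs along (−sin 203°, cos 203°); with |ZP| = 18.6, P = (-34.28, -28.53). Then |DP| = |P − D| = 44.60.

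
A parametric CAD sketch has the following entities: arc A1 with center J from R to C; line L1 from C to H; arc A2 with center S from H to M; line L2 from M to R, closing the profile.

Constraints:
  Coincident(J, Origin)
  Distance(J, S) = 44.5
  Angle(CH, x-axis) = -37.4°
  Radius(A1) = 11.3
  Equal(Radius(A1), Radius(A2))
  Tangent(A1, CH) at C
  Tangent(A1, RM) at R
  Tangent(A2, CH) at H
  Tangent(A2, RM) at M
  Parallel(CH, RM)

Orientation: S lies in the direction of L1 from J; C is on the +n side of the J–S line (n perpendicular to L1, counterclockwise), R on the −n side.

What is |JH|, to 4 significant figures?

45.91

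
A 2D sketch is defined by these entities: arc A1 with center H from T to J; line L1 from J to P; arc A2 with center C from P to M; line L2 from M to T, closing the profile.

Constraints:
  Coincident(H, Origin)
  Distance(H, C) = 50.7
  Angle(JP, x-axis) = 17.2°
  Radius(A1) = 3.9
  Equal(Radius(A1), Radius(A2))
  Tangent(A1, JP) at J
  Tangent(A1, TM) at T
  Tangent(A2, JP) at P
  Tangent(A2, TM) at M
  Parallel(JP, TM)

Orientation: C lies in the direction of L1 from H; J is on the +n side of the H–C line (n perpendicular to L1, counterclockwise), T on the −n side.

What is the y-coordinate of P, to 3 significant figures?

18.7

The slot axis is L1's direction at 17.2°, so u = (cos 17.2°, sin 17.2°) = (0.955, 0.296) and n = (−sin 17.2°, cos 17.2°) = (-0.296, 0.955). H is at the origin and C lies 50.7 along u from H, so C = 50.7·u = (48.4, 15.0). Tangency of A1 to both parallel lines with radius 3.9 puts J and T at H ± 3.9·n: J = (-1.15, 3.73), T = (1.15, -3.73). Equal radii place P and M the same way about C: P = C + 3.9·n = (47.3, 18.7), M = C − 3.9·n = (49.6, 11.3). So P.y = 18.7.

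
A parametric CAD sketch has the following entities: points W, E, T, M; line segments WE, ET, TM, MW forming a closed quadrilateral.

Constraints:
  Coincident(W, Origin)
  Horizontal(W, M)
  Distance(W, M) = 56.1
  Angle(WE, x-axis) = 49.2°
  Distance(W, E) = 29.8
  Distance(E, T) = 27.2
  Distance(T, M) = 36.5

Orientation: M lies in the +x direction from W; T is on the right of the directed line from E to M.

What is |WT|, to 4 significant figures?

20.43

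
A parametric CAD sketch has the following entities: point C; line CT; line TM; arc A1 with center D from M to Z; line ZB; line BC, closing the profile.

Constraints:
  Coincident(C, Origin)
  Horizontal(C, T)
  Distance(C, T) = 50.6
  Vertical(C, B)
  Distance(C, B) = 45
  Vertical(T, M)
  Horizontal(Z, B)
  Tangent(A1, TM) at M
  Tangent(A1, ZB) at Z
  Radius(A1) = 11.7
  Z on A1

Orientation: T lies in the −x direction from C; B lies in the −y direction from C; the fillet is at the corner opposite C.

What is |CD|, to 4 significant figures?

51.21

CB is vertical with |CB| = 45.0 and B on the −y side, so B = (0.000, -45.00). The virtual corner opposite C is at (-50.60, -45.00). Since A1 is tangent to TM there, DM ⟂ TM and since A1 is tangent to ZB there, DZ ⟂ ZB, with radius 11.7, so the center D sits 11.7 in from both sides at D = (-38.90, -33.30). Then |CD| = |D − C| = 51.21.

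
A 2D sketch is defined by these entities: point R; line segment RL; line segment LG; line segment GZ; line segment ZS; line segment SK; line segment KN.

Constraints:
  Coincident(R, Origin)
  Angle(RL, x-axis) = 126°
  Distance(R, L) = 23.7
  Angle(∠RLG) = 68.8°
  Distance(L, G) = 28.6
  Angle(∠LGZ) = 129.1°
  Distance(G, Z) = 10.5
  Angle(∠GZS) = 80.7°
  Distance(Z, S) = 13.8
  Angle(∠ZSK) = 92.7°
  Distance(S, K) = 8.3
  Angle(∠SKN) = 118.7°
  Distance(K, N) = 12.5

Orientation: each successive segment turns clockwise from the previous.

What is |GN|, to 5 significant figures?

4.8017

R is at the origin; RL runs at 126.0° with length 23.7, so L = (-13.931, 19.174). ∠RLG = 68.8° gives LG at 14.800° from the x-axis; with |LG| = 28.6, G = (13.721, 26.479). ∠LGZ = 129.1° gives GZ at -36.100° from the x-axis; with |GZ| = 10.5, Z = (22.205, 20.293). ∠GZS = 80.7° gives ZS at -135.40° from the x-axis; with |ZS| = 13.8, S = (12.379, 10.603). ∠ZSK = 92.7° gives SK at 137.30° from the x-axis; with |SK| = 8.3, K = (6.2788, 16.232). ∠SKN = 118.7° gives KN at 76.000° from the x-axis; with |KN| = 12.5, N = (9.3028, 28.361). Then |GN| = |N − G| = 4.8017.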